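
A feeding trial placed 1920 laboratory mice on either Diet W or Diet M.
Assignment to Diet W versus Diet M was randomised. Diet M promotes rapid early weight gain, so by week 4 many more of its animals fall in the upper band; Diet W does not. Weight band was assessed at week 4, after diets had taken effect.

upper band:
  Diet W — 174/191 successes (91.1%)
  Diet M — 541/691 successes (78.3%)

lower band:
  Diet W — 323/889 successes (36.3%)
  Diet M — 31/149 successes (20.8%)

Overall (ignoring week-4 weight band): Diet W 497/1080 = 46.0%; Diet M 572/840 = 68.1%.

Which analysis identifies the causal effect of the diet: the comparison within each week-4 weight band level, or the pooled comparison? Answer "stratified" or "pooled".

The stratified and pooled comparisons disagree (Diet W wins within each week-4 weight band; Diet M wins overall), so the answer turns on the causal role of week-4 weight band.
Because the diet influences week-4 weight band, week-4 weight band is a post-treatment mediator, not a confounder. Stratifying on it would bias the estimate; the causal effect is the crude pooled difference.
Pooled: Diet W 46.0% vs Diet M 68.1%; Diet M is higher overall.

pooled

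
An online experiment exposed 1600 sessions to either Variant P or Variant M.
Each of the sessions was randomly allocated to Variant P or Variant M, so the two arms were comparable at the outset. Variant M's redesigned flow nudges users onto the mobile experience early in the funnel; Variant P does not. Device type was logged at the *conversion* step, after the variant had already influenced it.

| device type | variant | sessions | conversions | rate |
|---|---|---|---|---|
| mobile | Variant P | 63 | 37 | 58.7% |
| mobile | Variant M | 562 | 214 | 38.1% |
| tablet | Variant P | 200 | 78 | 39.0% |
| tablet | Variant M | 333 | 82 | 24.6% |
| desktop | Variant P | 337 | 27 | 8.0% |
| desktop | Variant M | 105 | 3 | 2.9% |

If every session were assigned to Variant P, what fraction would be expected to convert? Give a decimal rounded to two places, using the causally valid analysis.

The stratified and pooled comparisons disagree (Variant P wins within each device type; Variant M wins overall), so the answer turns on the causal role of device type.
Stratifying would compare variants among sessions the variants themselves sorted into device type groups — a form of selection on an intermediate. The unconditioned pooled rates give the total causal effect.
So P(outcome | do(Variant P)) is just the pooled rate for Variant P: 142/600 = 0.237.

0.24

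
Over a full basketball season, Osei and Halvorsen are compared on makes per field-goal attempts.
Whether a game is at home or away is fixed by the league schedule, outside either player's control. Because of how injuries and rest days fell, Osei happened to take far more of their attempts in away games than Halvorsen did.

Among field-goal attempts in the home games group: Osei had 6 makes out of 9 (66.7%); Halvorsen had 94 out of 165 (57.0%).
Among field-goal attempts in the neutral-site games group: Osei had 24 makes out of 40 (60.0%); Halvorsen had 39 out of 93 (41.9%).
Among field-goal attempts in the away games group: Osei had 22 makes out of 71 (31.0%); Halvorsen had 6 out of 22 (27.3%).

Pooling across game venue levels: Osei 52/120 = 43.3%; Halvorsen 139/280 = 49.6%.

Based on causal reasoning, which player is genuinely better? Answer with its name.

Here game venue is a common cause — it drives both which player a case falls under and the outcome. The crude comparison mixes populations; the stratum-specific rates are the causally relevant ones.
Within each level — home games: 66.7% vs 57.0%; neutral-site games: 60.0% vs 41.9%; away games: 31.0% vs 27.3% — Osei is higher every time.

Osei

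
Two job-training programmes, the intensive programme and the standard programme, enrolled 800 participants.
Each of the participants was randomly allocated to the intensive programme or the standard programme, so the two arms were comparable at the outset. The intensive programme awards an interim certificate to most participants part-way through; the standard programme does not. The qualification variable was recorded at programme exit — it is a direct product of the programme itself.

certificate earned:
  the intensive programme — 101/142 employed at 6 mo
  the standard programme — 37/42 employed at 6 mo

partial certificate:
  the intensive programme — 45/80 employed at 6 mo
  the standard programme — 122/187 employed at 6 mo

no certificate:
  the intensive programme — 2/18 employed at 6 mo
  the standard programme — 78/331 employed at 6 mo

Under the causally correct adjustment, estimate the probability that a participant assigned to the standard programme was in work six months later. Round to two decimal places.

the standard programme is higher inside every qualification attained during the programme stratum but the intensive programme is higher in aggregate. Whether to stratify depends on how qualification attained during the programme relates to the programme.
The distribution of qualification attained during the programme is itself part of what the programme does — it is an intermediate outcome. Holding it fixed would remove that part of the effect; the total effect is the pooled difference.
So P(outcome | do(the standard programme)) is just the pooled rate for the standard programme: 237/560 = 0.423.

0.42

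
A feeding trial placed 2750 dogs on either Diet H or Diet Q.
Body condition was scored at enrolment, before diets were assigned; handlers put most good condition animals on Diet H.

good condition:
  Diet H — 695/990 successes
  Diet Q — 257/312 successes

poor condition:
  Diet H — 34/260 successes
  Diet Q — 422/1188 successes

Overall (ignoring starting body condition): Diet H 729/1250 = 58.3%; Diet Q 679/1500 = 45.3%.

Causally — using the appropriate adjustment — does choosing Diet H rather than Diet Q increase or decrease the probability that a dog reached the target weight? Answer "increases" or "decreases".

decreases

Nothing the diet does changes starting body condition; the imbalance is an allocation artefact. With starting body condition also predicting the outcome, the pooled figure is confounded, and the within-stratum comparison is the causal one.
Within each level — good condition: 70.2% vs 82.4%; poor condition: 13.1% vs 35.5% — Diet Q is higher every time.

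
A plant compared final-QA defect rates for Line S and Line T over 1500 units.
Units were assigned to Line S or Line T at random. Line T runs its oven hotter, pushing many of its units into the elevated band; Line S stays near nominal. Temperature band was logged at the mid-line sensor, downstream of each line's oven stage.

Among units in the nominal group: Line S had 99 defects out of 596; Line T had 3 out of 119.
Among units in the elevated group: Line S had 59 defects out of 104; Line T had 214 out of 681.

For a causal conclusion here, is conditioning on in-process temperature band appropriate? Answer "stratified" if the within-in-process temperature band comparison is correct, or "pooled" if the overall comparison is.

pooled

The distribution of in-process temperature band is itself part of what the line does — it is an intermediate outcome. Holding it fixed would remove that part of the effect; the total effect is the pooled difference.
Pooled: Line S 22.6% vs Line T 27.1%; Line S is lower overall.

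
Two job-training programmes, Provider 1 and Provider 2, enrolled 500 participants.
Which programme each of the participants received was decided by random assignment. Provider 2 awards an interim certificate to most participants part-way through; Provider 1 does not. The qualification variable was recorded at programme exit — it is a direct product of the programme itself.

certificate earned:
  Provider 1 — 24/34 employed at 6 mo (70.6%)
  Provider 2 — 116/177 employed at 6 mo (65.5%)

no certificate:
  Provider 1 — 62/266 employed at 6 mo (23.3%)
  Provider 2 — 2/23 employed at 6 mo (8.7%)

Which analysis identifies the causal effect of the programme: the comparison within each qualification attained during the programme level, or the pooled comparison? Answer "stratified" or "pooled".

Qualification attained during the programme here is a post-treatment variable shaped by the programme; conditioning on it would introduce bias rather than remove it. The overall comparison is the causal one.
Pooled: Provider 1 28.7% vs Provider 2 59.0%; Provider 2 is higher overall.

pooled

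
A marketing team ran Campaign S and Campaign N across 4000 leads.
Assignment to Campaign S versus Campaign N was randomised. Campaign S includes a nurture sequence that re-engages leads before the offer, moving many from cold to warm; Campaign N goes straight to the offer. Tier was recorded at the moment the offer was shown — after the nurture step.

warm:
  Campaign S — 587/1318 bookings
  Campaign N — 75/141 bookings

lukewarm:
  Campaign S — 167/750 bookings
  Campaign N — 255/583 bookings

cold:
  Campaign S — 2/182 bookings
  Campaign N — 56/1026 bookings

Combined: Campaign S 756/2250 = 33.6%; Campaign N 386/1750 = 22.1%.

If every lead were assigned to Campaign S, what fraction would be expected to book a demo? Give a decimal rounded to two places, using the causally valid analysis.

0.34

Engagement tier is recorded after the campaign and is itself shifted by it — it sits on the causal path from campaign to outcome. Conditioning on a mediator would strip out part of the effect we want; the pooled comparison gives the total causal effect.
So P(outcome | do(Campaign S)) is just the pooled rate for Campaign S: 756/2250 = 0.336.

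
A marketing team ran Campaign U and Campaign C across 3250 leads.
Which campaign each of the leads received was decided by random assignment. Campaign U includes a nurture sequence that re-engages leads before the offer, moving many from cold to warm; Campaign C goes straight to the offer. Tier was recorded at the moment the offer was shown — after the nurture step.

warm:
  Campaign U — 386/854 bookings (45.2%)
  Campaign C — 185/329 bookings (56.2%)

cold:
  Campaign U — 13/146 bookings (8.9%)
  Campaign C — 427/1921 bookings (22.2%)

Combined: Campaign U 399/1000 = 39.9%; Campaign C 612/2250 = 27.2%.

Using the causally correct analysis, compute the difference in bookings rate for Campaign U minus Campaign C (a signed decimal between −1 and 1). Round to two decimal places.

Within every engagement tier level Campaign C has the higher rate, yet pooled Campaign U does — Simpson's reversal.
Because the campaign influences engagement tier, engagement tier is a post-treatment mediator, not a confounder. Stratifying on it would bias the estimate; the causal effect is the crude pooled difference.
The causal difference is the pooled difference: 0.399 − 0.272 = +0.127.

+0.13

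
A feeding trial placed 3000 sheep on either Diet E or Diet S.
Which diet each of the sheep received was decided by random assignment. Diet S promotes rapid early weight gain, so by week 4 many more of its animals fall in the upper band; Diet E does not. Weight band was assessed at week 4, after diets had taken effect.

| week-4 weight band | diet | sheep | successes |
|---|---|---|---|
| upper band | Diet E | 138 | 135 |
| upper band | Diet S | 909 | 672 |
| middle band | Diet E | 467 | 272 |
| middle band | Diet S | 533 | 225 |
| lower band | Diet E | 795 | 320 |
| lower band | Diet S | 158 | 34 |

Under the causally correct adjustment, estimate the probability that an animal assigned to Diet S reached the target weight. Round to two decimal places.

Within every week-4 weight band level Diet E has the higher rate, yet pooled Diet S does — Simpson's reversal.
Stratifying would compare diets among sheep the diets themselves sorted into week-4 weight band groups — a form of selection on an intermediate. The unconditioned pooled rates give the total causal effect.
So P(outcome | do(Diet S)) is just the pooled rate for Diet S: 931/1600 = 0.582.

0.58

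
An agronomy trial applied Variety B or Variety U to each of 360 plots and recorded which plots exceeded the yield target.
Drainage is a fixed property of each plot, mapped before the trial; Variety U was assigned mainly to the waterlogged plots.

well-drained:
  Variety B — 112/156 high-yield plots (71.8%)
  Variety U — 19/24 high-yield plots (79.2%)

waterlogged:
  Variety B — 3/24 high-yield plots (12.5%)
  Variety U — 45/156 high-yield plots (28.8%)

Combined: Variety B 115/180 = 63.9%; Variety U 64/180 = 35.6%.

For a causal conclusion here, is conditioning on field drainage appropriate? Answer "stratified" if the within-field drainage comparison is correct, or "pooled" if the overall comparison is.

Within every field drainage level Variety U has the higher rate, yet pooled Variety B does — Simpson's reversal.
Since field drainage is a pre-existing factor (not a product of the variety) and it affects the outcome on its own, it is a confounder. The stratified rates, not the pooled rate, identify the causal effect.
Within each level — well-drained: 71.8% vs 79.2%; waterlogged: 12.5% vs 28.8% — Variety U is higher every time.

stratified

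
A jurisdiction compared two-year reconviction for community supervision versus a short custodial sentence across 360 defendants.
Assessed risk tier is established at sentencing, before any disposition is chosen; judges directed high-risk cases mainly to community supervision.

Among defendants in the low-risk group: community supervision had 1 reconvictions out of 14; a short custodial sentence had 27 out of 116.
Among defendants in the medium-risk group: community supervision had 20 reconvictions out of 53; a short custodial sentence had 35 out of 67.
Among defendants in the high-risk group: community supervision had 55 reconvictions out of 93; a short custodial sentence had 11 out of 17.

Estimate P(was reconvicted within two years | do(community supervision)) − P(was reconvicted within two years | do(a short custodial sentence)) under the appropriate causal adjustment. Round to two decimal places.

Assessed risk tier satisfies the back-door criterion: it is not a descendant of the disposition, and it blocks the spurious path from disposition to outcome. Adjusting for it (i.e., using the within-assessed risk tier rates) gives the causal effect.
Adjusting over the population distribution of assessed risk tier: 0.361·(0.071−0.233) + 0.333·(0.377−0.522) + 0.306·(0.591−0.647) = -0.124.

-0.12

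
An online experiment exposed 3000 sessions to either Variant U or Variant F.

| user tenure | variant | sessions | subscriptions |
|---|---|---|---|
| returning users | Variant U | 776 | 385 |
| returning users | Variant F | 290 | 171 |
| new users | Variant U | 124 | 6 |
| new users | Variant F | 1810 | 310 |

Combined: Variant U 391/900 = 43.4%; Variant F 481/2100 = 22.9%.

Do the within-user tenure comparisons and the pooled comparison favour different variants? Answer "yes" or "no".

yes

Within each user tenure level (returning users 49.6% vs 59.0%; new users 4.8% vs 17.1%), Variant F has the higher rate every time. Pooled: 43.4% vs 22.9% — Variant U has the higher rate overall. The two comparisons disagree.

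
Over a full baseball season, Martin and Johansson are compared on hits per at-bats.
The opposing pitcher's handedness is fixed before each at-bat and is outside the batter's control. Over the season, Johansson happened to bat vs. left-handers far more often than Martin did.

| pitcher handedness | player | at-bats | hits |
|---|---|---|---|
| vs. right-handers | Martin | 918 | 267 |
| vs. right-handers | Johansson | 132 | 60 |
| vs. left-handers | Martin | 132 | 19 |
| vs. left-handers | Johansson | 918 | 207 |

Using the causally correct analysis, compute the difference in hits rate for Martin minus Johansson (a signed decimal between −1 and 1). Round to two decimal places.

-0.12

Nothing the player does changes pitcher handedness; the imbalance is an allocation artefact. With pitcher handedness also predicting the outcome, the pooled figure is confounded, and the within-stratum comparison is the causal one.
Adjusting over the population distribution of pitcher handedness: 0.500·(0.291−0.455) + 0.500·(0.144−0.225) = -0.123.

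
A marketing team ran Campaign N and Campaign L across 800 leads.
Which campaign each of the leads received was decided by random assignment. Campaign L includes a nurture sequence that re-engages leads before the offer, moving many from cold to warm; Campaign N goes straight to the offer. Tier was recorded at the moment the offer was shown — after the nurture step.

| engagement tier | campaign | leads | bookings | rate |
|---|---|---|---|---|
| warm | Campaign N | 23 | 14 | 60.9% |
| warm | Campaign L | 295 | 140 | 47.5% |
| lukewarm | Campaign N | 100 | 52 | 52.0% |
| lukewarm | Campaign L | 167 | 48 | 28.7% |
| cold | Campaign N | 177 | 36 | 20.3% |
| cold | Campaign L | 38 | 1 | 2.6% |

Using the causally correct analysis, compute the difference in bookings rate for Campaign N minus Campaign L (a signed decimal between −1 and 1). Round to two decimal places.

-0.04

Within every engagement tier level Campaign N has the higher rate, yet pooled Campaign L does — Simpson's reversal.
Engagement tier is recorded after the campaign and is itself shifted by it — it sits on the causal path from campaign to outcome. Conditioning on a mediator would strip out part of the effect we want; the pooled comparison gives the total causal effect.
The causal difference is the pooled difference: 0.340 − 0.378 = -0.038.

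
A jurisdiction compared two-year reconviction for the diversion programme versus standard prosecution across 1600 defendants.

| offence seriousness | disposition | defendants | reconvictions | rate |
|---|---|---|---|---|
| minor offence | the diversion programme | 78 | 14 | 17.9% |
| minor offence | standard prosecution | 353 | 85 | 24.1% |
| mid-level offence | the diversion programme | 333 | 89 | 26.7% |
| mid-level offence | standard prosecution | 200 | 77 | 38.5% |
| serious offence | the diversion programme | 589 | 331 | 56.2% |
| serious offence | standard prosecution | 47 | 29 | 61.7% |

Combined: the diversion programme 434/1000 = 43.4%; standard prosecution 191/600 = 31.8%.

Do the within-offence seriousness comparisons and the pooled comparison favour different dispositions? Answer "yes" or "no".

yes

Within each offence seriousness level (minor offence 17.9% vs 24.1%; mid-level offence 26.7% vs 38.5%; serious offence 56.2% vs 61.7%), the diversion programme has the lower rate every time. Pooled: 43.4% vs 31.8% — standard prosecution has the lower rate overall. The two comparisons disagree.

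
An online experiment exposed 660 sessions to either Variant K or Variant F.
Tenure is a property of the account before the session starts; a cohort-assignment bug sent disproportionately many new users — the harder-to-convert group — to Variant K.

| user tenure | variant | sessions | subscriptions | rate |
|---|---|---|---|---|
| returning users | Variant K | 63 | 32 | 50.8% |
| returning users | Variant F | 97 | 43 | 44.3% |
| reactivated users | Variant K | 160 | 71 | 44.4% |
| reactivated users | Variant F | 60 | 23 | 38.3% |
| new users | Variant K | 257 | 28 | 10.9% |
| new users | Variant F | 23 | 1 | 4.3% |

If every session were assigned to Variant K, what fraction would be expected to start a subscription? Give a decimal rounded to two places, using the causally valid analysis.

0.32

Variant K is higher inside every user tenure stratum but Variant F is higher in aggregate. Whether to stratify depends on how user tenure relates to the variant.
The imbalance in user tenure arose from how sessions were allocated, not from anything the variant did; and user tenure independently affects the outcome. The pooled gap is confounded — condition on user tenure.
Standardising Variant K to the population user tenure mix: 0.242·32/63 + 0.333·71/160 + 0.424·28/257 = 0.317.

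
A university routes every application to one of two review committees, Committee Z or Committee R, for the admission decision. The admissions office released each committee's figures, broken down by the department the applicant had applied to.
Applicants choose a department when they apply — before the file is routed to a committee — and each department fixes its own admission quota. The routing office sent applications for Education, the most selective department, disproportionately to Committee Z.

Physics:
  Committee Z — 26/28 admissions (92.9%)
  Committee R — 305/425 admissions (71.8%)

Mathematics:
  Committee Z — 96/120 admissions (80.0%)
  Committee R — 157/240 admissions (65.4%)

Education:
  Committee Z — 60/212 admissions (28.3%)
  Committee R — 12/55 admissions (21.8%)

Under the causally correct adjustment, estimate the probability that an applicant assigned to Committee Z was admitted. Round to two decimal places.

0.73

Committee Z is higher inside every department stratum but Committee R is higher in aggregate. Whether to stratify depends on how department relates to the review committee.
Since department is a pre-existing factor (not a product of the review committee) and it affects the outcome on its own, it is a confounder. The stratified rates, not the pooled rate, identify the causal effect.
Standardising Committee Z to the population department mix: 0.419·26/28 + 0.333·96/120 + 0.247·60/212 = 0.726.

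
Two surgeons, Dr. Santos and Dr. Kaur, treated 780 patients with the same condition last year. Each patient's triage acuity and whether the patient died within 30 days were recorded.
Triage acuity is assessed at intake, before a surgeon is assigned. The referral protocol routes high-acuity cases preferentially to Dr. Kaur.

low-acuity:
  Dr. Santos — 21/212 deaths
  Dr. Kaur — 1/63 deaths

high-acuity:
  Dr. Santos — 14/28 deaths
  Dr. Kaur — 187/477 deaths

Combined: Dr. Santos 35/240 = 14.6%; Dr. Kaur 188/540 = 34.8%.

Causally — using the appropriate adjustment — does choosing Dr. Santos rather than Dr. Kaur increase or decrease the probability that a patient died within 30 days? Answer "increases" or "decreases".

increases

Within every triage acuity level Dr. Kaur has the lower rate, yet pooled Dr. Santos does — Simpson's reversal.
Triage acuity satisfies the back-door criterion: it is not a descendant of the surgeon, and it blocks the spurious path from surgeon to outcome. Adjusting for it (i.e., using the within-triage acuity rates) gives the causal effect.
Within each level — low-acuity: 9.9% vs 1.6%; high-acuity: 50.0% vs 39.2% — Dr. Kaur is lower every time.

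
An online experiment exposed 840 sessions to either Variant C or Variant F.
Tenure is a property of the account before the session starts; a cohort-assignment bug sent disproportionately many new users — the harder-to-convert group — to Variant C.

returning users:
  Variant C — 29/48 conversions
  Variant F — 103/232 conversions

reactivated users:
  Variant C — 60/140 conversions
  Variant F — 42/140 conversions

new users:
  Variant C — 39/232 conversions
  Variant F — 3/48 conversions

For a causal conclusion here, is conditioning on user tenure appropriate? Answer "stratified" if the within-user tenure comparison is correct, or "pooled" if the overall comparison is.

User tenure differs across variants for reasons unrelated to any effect of the variant itself, and it separately predicts the outcome — a classic confounder. We must compare within user tenure levels.
Within each level — returning users: 60.4% vs 44.4%; reactivated users: 42.9% vs 30.0%; new users: 16.8% vs 6.2% — Variant C is higher every time.

stratified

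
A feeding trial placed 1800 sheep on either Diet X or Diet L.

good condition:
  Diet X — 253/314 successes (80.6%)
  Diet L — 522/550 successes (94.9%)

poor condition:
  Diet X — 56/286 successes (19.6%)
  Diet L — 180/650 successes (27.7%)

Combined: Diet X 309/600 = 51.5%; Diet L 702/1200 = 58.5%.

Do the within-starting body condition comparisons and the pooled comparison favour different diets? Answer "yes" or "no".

Within each starting body condition level (good condition 80.6% vs 94.9%; poor condition 19.6% vs 27.7%), Diet L has the higher rate every time. Pooled: 51.5% vs 58.5% — Diet L has the higher rate overall. They agree.

no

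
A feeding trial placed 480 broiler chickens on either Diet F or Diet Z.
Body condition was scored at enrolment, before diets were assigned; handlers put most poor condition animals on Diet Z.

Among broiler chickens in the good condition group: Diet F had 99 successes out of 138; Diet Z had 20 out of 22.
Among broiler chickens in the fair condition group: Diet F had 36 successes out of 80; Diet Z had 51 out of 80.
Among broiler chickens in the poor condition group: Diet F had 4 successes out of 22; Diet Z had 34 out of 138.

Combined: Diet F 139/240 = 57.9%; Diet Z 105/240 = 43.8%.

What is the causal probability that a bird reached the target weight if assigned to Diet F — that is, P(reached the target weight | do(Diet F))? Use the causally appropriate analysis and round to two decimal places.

The imbalance in starting body condition arose from how broiler chickens were allocated, not from anything the diet did; and starting body condition independently affects the outcome. The pooled gap is confounded — condition on starting body condition.
Standardising Diet F to the population starting body condition mix: 0.333·99/138 + 0.333·36/80 + 0.333·4/22 = 0.450.

0.45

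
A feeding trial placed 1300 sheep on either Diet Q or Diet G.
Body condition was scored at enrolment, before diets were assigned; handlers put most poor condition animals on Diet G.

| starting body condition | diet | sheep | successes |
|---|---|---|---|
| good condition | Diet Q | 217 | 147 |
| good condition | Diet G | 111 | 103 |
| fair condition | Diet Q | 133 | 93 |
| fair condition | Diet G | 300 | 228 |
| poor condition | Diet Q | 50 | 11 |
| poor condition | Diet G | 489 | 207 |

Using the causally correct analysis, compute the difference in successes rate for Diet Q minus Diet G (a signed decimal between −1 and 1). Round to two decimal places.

-0.17

The stratified and pooled comparisons disagree (Diet G wins within each starting body condition; Diet Q wins overall), so the answer turns on the causal role of starting body condition.
Starting body condition is set before the diet has any effect — it is not caused by the diet — and it independently drives the outcome. That makes it a confounder, so the causal comparison is within starting body condition levels.
Adjusting over the population distribution of starting body condition: 0.252·(0.677−0.928) + 0.333·(0.699−0.760) + 0.415·(0.220−0.423) = -0.168.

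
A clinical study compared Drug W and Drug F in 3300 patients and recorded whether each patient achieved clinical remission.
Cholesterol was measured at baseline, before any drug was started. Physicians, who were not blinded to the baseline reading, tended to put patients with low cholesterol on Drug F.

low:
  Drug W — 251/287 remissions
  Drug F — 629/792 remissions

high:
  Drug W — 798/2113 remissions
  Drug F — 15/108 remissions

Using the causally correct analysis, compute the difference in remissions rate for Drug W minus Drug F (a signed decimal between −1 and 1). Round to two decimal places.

+0.19

The cholesterol-specific comparison favours Drug W throughout, but the pooled figures favour Drug F. The question is whether to condition on cholesterol.
Cholesterol differs across drugs for reasons unrelated to any effect of the drug itself, and it separately predicts the outcome — a classic confounder. We must compare within cholesterol levels.
Adjusting over the population distribution of cholesterol: 0.327·(0.875−0.794) + 0.673·(0.378−0.139) = +0.187.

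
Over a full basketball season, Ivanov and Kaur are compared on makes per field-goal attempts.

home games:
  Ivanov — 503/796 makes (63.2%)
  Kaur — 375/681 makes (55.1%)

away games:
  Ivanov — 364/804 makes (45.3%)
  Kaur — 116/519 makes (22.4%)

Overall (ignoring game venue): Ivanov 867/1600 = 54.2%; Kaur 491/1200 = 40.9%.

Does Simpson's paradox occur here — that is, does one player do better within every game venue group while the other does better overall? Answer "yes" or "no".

Within each game venue level (home games 63.2% vs 55.1%; away games 45.3% vs 22.4%), Ivanov has the higher rate every time. Pooled: 54.2% vs 40.9% — Ivanov has the higher rate overall. They agree.

no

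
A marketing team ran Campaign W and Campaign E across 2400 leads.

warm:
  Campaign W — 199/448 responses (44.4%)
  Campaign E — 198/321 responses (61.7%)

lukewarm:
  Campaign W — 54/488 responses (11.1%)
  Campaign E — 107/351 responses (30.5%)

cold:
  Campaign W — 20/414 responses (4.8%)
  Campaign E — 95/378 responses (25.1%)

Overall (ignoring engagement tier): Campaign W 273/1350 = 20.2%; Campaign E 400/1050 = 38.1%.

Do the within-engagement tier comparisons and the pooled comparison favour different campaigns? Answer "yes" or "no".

no

Within each engagement tier level (warm 44.4% vs 61.7%; lukewarm 11.1% vs 30.5%; cold 4.8% vs 25.1%), Campaign E has the higher rate every time. Pooled: 20.2% vs 38.1% — Campaign E has the higher rate overall. They agree.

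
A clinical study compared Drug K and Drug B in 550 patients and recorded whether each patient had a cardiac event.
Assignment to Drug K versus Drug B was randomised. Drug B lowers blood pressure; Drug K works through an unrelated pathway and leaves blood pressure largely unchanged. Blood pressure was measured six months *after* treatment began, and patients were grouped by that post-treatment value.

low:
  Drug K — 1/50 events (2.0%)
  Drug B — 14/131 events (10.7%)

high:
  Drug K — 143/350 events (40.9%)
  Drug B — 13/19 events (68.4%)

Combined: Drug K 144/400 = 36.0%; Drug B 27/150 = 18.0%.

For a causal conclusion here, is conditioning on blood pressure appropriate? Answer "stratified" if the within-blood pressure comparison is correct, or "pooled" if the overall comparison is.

pooled

Drug K is lower inside every blood pressure stratum but Drug B is lower in aggregate. Whether to stratify depends on how blood pressure relates to the drug.
Blood pressure here is a post-treatment variable shaped by the drug; conditioning on it would introduce bias rather than remove it. The overall comparison is the causal one.
Pooled: Drug K 36.0% vs Drug B 18.0%; Drug B is lower overall.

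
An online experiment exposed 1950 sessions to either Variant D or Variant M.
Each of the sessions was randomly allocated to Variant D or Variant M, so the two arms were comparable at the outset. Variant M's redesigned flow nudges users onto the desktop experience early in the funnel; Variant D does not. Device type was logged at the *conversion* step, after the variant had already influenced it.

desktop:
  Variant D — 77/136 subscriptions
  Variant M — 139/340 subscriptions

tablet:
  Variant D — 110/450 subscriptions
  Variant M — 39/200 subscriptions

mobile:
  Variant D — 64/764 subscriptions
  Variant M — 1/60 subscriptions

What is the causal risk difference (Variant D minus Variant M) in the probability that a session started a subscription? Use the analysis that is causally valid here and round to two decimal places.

-0.11

Within every device type level Variant D has the higher rate, yet pooled Variant M does — Simpson's reversal.
Device type lies on the pathway variant → device type → outcome, so adjusting for it blocks the indirect effect. For the total causal effect of variant, use the unadjusted pooled rates.
The causal difference is the pooled difference: 0.186 − 0.298 = -0.112.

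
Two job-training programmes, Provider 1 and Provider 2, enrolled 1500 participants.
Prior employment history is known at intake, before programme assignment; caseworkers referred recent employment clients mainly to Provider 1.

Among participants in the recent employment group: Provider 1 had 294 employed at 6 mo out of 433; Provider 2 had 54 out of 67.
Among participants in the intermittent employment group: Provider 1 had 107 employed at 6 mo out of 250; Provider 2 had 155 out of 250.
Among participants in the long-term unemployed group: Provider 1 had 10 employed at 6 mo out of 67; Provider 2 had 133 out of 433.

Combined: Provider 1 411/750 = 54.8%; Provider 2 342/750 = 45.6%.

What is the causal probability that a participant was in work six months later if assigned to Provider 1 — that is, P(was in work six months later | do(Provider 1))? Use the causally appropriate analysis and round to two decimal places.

The prior employment history-specific comparison favours Provider 2 throughout, but the pooled figures favour Provider 1. The question is whether to condition on prior employment history.
The imbalance in prior employment history arose from how participants were allocated, not from anything the programme did; and prior employment history independently affects the outcome. The pooled gap is confounded — condition on prior employment history.
Standardising Provider 1 to the population prior employment history mix: 0.333·294/433 + 0.333·107/250 + 0.333·10/67 = 0.419.

0.42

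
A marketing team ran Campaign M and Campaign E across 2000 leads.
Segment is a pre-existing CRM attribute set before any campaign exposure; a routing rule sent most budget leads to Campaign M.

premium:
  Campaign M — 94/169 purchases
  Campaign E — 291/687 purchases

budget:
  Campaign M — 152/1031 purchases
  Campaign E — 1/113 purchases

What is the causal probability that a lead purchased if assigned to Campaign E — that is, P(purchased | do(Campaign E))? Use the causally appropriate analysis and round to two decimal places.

0.19

Since customer segment is a pre-existing factor (not a product of the campaign) and it affects the outcome on its own, it is a confounder. The stratified rates, not the pooled rate, identify the causal effect.
Standardising Campaign E to the population customer segment mix: 0.428·291/687 + 0.572·1/113 = 0.186.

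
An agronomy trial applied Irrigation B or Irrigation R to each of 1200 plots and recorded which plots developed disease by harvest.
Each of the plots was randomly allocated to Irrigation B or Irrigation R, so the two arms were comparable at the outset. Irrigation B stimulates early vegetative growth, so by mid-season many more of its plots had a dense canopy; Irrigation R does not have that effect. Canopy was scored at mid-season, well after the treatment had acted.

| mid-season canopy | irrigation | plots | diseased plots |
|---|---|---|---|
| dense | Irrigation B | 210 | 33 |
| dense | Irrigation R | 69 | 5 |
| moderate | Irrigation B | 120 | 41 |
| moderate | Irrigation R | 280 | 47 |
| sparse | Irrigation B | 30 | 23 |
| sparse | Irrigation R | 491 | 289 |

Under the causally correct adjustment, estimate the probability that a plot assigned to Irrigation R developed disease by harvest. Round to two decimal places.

Within every mid-season canopy level Irrigation R has the lower rate, yet pooled Irrigation B does — Simpson's reversal.
Mid-season canopy is recorded after the irrigation and is itself shifted by it — it sits on the causal path from irrigation to outcome. Conditioning on a mediator would strip out part of the effect we want; the pooled comparison gives the total causal effect.
So P(outcome | do(Irrigation R)) is just the pooled rate for Irrigation R: 341/840 = 0.406.

0.41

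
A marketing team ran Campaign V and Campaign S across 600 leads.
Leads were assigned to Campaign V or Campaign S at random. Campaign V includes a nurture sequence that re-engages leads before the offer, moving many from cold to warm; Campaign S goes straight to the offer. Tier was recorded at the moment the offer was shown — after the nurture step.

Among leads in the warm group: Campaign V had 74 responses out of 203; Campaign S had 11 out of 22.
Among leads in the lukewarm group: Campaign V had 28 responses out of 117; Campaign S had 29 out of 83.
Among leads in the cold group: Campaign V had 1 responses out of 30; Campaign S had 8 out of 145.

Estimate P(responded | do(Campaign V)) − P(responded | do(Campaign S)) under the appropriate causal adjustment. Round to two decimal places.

The engagement tier-specific comparison favours Campaign S throughout, but the pooled figures favour Campaign V. The question is whether to condition on engagement tier.
Engagement tier is recorded after the campaign and is itself shifted by it — it sits on the causal path from campaign to outcome. Conditioning on a mediator would strip out part of the effect we want; the pooled comparison gives the total causal effect.
The causal difference is the pooled difference: 0.294 − 0.192 = +0.102.

+0.10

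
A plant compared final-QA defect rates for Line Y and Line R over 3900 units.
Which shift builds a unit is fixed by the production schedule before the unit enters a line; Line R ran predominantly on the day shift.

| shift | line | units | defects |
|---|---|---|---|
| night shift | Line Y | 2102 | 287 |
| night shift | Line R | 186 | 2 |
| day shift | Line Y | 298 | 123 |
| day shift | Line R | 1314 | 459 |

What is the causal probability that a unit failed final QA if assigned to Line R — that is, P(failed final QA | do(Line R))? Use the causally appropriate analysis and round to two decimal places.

Line R is lower inside every shift stratum but Line Y is lower in aggregate. Whether to stratify depends on how shift relates to the line.
Shift satisfies the back-door criterion: it is not a descendant of the line, and it blocks the spurious path from line to outcome. Adjusting for it (i.e., using the within-shift rates) gives the causal effect.
Standardising Line R to the population shift mix: 0.587·2/186 + 0.413·459/1314 = 0.151.

0.15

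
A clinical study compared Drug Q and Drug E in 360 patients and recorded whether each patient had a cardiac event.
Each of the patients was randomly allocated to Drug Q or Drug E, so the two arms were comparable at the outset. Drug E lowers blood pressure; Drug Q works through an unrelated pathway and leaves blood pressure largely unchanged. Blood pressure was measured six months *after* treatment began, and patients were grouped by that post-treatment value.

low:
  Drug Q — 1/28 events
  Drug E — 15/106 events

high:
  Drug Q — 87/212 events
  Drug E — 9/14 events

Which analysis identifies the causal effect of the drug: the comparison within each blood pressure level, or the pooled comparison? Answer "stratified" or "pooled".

Blood pressure here is a post-treatment variable shaped by the drug; conditioning on it would introduce bias rather than remove it. The overall comparison is the causal one.
Pooled: Drug Q 36.7% vs Drug E 20.0%; Drug E is lower overall.

pooled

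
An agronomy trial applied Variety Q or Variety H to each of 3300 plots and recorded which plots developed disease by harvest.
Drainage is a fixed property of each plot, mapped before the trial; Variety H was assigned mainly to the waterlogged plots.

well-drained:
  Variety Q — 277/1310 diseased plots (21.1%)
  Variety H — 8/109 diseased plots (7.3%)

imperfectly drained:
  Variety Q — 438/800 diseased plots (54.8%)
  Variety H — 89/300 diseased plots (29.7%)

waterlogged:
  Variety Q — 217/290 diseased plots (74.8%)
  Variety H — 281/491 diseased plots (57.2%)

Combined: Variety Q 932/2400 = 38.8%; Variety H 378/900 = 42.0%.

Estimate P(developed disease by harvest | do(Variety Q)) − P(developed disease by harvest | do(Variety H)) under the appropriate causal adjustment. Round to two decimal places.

+0.18

The stratified and pooled comparisons disagree (Variety H wins within each field drainage; Variety Q wins overall), so the answer turns on the causal role of field drainage.
Field drainage satisfies the back-door criterion: it is not a descendant of the variety, and it blocks the spurious path from variety to outcome. Adjusting for it (i.e., using the within-field drainage rates) gives the causal effect.
Adjusting over the population distribution of field drainage: 0.430·(0.211−0.073) + 0.333·(0.547−0.297) + 0.237·(0.748−0.572) = +0.185.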